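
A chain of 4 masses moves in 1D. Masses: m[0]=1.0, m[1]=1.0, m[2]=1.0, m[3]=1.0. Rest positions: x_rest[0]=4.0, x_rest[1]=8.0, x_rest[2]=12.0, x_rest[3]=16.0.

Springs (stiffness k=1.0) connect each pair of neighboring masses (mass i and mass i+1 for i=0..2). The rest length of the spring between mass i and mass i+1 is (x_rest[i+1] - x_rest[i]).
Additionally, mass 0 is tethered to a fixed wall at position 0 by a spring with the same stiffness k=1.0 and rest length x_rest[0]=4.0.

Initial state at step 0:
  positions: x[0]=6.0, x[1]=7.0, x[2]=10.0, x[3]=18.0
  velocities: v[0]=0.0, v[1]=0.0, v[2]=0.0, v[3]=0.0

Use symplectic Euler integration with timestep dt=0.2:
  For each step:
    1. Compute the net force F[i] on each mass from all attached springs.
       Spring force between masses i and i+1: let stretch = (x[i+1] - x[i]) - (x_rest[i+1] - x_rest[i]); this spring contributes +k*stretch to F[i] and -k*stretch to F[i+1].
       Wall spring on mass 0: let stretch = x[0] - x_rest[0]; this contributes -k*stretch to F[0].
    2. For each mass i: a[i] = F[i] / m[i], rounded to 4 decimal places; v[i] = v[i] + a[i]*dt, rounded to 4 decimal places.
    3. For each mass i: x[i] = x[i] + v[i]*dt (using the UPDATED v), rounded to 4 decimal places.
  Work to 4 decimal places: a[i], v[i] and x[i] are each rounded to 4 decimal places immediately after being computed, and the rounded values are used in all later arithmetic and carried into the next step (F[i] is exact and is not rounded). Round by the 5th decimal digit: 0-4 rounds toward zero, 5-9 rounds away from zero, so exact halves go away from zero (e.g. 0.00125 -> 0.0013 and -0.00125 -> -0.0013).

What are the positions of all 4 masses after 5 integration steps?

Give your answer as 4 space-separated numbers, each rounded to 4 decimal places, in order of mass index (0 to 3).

Step 0: x=[6.0000 7.0000 10.0000 18.0000] v=[0.0000 0.0000 0.0000 0.0000]
Step 1: x=[5.8000 7.0800 10.2000 17.8400] v=[-1.0000 0.4000 1.0000 -0.8000]
Step 2: x=[5.4192 7.2336 10.5808 17.5344] v=[-1.9040 0.7680 1.9040 -1.5280]
Step 3: x=[4.8942 7.4485 11.1059 17.1107] v=[-2.6250 1.0746 2.6253 -2.1187]
Step 4: x=[4.2756 7.7075 11.7249 16.6068] v=[-3.0930 1.2952 3.0948 -2.5197]
Step 5: x=[3.6233 7.9900 12.3784 16.0676] v=[-3.2617 1.4123 3.2677 -2.6961]

Answer: 3.6233 7.9900 12.3784 16.0676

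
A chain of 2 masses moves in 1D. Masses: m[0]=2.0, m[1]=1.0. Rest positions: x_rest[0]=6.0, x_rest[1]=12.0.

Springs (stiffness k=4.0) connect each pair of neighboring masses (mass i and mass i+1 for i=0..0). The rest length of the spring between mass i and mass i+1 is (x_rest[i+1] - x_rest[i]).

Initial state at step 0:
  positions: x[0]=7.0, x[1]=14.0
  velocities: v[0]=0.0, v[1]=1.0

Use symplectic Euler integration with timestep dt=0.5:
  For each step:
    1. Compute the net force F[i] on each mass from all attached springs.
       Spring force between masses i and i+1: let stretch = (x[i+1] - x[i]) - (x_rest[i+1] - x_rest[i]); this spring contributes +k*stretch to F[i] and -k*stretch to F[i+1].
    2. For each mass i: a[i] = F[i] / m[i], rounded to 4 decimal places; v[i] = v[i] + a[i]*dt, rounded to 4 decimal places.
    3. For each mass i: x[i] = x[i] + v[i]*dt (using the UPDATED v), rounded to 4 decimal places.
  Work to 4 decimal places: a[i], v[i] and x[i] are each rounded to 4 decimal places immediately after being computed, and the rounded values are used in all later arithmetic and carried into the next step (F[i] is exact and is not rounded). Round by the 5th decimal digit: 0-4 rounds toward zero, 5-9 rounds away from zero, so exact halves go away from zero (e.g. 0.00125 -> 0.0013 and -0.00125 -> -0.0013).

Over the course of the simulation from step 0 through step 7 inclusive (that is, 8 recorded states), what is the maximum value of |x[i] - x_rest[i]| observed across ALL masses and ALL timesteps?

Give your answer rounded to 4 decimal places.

Answer: 2.8438

Derivation:
Step 0: x=[7.0000 14.0000] v=[0.0000 1.0000]
Step 1: x=[7.5000 13.5000] v=[1.0000 -1.0000]
Step 2: x=[8.0000 13.0000] v=[1.0000 -1.0000]
Step 3: x=[8.0000 13.5000] v=[0.0000 1.0000]
Step 4: x=[7.7500 14.5000] v=[-0.5000 2.0000]
Step 5: x=[7.8750 14.7500] v=[0.2500 0.5000]
Step 6: x=[8.4375 14.1250] v=[1.1250 -1.2500]
Step 7: x=[8.8438 13.8125] v=[0.8125 -0.6250]
Max displacement = 2.8438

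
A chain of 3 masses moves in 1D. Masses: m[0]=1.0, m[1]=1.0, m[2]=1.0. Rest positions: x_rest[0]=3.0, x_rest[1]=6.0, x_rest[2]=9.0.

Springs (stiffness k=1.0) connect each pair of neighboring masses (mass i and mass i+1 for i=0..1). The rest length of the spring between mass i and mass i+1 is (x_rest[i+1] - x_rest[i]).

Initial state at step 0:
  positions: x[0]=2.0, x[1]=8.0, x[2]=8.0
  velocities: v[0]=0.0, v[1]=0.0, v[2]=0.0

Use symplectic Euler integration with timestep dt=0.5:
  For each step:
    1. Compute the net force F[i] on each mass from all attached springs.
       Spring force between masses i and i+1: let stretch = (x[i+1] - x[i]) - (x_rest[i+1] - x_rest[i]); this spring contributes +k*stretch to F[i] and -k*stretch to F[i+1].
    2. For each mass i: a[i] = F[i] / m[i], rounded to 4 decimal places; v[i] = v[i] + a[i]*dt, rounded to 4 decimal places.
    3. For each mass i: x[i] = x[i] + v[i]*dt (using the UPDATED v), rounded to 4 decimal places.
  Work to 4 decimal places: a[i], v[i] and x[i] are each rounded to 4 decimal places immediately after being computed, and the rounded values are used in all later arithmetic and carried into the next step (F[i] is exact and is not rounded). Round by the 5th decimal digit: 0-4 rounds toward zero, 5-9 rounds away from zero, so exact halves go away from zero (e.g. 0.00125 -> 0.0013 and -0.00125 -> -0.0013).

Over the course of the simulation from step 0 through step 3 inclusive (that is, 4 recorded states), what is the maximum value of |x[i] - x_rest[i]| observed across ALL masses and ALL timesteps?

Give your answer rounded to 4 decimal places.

Answer: 2.2187

Derivation:
Step 0: x=[2.0000 8.0000 8.0000] v=[0.0000 0.0000 0.0000]
Step 1: x=[2.7500 6.5000 8.7500] v=[1.5000 -3.0000 1.5000]
Step 2: x=[3.6875 4.6250 9.6875] v=[1.8750 -3.7500 1.8750]
Step 3: x=[4.1094 3.7813 10.1094] v=[0.8438 -1.6875 0.8438]
Max displacement = 2.2187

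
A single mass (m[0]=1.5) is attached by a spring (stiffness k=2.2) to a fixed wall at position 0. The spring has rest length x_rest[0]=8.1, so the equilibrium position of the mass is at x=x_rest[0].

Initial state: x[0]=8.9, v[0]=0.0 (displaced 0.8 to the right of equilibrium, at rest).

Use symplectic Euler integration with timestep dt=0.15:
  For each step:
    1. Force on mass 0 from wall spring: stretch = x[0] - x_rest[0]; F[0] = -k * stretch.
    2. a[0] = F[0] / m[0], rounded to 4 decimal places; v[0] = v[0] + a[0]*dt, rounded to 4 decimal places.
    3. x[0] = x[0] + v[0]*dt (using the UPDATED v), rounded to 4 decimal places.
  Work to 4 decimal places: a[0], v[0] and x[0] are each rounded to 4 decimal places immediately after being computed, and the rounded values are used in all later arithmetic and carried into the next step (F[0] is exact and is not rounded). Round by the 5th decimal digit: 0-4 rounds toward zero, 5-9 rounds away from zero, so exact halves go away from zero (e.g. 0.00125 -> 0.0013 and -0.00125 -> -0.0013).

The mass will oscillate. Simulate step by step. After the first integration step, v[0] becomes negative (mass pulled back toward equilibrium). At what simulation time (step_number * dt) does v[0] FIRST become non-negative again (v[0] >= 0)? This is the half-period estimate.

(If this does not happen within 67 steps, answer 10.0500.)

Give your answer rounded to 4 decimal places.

Step 0: x=[8.9000] v=[0.0000]
Step 1: x=[8.8736] v=[-0.1760]
Step 2: x=[8.8217] v=[-0.3462]
Step 3: x=[8.7460] v=[-0.5050]
Step 4: x=[8.6489] v=[-0.6471]
Step 5: x=[8.5337] v=[-0.7679]
Step 6: x=[8.4042] v=[-0.8633]
Step 7: x=[8.2647] v=[-0.9302]
Step 8: x=[8.1197] v=[-0.9664]
Step 9: x=[7.9741] v=[-0.9707]
Step 10: x=[7.8327] v=[-0.9430]
Step 11: x=[7.7001] v=[-0.8842]
Step 12: x=[7.5807] v=[-0.7962]
Step 13: x=[7.4784] v=[-0.6820]
Step 14: x=[7.3966] v=[-0.5452]
Step 15: x=[7.3380] v=[-0.3904]
Step 16: x=[7.3046] v=[-0.2228]
Step 17: x=[7.2974] v=[-0.0478]
Step 18: x=[7.3167] v=[0.1288]
First v>=0 after going negative at step 18, time=2.7000

Answer: 2.7000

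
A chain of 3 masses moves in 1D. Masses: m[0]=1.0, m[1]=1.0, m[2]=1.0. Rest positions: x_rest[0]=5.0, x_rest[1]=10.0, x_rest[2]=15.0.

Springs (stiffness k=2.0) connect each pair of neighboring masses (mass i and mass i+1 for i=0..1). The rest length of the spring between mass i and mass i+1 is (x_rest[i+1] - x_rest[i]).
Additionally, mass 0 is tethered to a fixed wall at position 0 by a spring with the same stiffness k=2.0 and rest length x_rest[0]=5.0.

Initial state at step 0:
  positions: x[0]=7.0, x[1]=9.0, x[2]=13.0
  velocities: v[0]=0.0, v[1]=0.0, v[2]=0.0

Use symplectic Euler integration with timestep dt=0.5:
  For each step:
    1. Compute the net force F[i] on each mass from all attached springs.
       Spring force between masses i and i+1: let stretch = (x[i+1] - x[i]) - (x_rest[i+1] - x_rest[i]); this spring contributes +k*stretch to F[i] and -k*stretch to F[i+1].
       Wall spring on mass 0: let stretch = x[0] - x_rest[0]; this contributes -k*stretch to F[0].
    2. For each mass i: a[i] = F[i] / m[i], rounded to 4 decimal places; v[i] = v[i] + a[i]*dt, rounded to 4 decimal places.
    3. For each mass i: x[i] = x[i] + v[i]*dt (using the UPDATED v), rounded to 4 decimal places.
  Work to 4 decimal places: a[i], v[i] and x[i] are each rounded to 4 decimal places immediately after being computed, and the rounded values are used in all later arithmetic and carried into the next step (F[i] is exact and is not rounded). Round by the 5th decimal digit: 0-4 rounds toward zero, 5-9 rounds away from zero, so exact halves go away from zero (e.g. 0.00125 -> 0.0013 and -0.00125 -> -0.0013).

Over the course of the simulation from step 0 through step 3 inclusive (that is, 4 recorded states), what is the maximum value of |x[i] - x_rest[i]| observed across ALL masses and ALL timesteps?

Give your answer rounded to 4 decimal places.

Answer: 2.5000

Derivation:
Step 0: x=[7.0000 9.0000 13.0000] v=[0.0000 0.0000 0.0000]
Step 1: x=[4.5000 10.0000 13.5000] v=[-5.0000 2.0000 1.0000]
Step 2: x=[2.5000 10.0000 14.7500] v=[-4.0000 0.0000 2.5000]
Step 3: x=[3.0000 8.6250 16.1250] v=[1.0000 -2.7500 2.7500]
Max displacement = 2.5000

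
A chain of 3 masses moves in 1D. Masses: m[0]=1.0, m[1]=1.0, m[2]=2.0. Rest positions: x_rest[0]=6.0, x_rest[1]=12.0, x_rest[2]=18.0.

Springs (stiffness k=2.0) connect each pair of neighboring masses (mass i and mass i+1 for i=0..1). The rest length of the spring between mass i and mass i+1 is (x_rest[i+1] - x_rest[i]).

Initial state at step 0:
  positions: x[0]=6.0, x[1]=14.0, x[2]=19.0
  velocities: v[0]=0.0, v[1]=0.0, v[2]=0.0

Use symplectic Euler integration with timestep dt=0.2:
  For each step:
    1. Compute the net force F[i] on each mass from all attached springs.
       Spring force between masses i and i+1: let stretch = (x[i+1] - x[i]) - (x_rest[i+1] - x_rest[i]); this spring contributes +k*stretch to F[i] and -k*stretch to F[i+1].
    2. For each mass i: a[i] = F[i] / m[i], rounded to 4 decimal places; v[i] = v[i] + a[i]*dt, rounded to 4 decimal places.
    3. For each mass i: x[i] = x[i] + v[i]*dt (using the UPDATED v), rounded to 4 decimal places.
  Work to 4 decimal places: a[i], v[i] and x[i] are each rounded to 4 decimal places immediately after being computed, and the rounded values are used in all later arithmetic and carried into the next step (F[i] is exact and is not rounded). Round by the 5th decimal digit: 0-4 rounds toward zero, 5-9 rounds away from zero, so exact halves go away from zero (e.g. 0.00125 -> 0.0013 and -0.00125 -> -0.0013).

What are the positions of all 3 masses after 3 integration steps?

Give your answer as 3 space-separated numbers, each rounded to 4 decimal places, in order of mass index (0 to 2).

Answer: 6.8069 12.8198 19.1866

Derivation:
Step 0: x=[6.0000 14.0000 19.0000] v=[0.0000 0.0000 0.0000]
Step 1: x=[6.1600 13.7600 19.0400] v=[0.8000 -1.2000 0.2000]
Step 2: x=[6.4480 13.3344 19.1088] v=[1.4400 -2.1280 0.3440]
Step 3: x=[6.8069 12.8198 19.1866] v=[1.7946 -2.5728 0.3891]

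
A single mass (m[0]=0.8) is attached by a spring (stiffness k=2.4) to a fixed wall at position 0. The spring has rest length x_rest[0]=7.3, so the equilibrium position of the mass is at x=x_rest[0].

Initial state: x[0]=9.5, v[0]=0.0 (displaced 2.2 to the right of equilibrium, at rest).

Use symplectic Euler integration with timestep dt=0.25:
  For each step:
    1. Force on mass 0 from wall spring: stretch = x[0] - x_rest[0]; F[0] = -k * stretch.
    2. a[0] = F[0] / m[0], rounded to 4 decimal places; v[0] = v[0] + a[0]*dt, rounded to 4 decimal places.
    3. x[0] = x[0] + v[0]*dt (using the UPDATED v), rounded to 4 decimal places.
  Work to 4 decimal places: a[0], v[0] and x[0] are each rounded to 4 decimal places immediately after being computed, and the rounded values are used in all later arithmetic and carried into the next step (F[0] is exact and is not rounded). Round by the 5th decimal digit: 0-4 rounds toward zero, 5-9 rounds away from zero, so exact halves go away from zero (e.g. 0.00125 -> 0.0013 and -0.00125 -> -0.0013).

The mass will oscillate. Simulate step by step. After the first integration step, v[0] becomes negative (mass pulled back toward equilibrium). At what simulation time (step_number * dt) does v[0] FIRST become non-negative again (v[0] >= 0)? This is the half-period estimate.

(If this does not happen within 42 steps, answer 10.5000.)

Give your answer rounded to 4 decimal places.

Answer: 2.0000

Derivation:
Step 0: x=[9.5000] v=[0.0000]
Step 1: x=[9.0875] v=[-1.6500]
Step 2: x=[8.3399] v=[-2.9906]
Step 3: x=[7.3973] v=[-3.7705]
Step 4: x=[6.4364] v=[-3.8435]
Step 5: x=[5.6375] v=[-3.1958]
Step 6: x=[5.1503] v=[-1.9489]
Step 7: x=[5.0662] v=[-0.3366]
Step 8: x=[5.4009] v=[1.3388]
First v>=0 after going negative at step 8, time=2.0000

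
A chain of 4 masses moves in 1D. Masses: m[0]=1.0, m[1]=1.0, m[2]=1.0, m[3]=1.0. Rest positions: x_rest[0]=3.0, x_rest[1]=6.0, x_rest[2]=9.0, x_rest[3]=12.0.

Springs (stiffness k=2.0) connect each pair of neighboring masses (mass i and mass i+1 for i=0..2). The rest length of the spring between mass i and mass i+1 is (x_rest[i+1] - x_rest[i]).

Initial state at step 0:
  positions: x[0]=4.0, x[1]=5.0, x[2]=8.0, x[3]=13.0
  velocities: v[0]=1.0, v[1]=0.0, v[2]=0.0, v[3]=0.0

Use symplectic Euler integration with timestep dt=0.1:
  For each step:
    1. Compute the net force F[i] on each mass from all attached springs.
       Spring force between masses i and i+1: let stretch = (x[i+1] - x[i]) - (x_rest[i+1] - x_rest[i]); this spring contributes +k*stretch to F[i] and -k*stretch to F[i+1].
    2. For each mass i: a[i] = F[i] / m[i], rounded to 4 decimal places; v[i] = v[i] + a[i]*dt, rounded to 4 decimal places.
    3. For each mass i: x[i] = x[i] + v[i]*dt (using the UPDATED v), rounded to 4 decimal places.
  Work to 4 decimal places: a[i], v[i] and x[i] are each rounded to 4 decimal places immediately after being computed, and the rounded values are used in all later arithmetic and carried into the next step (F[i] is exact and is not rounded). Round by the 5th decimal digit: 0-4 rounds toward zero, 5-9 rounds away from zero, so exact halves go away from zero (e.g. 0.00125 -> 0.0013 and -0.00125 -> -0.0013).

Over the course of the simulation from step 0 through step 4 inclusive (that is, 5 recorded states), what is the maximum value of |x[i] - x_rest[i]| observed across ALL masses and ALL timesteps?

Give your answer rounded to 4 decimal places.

Answer: 1.0796

Derivation:
Step 0: x=[4.0000 5.0000 8.0000 13.0000] v=[1.0000 0.0000 0.0000 0.0000]
Step 1: x=[4.0600 5.0400 8.0400 12.9600] v=[0.6000 0.4000 0.4000 -0.4000]
Step 2: x=[4.0796 5.1204 8.1184 12.8816] v=[0.1960 0.8040 0.7840 -0.7840]
Step 3: x=[4.0600 5.2399 8.2321 12.7679] v=[-0.1958 1.1954 1.1370 -1.1366]
Step 4: x=[4.0040 5.3957 8.3767 12.6235] v=[-0.5598 1.5579 1.4457 -1.4438]
Max displacement = 1.0796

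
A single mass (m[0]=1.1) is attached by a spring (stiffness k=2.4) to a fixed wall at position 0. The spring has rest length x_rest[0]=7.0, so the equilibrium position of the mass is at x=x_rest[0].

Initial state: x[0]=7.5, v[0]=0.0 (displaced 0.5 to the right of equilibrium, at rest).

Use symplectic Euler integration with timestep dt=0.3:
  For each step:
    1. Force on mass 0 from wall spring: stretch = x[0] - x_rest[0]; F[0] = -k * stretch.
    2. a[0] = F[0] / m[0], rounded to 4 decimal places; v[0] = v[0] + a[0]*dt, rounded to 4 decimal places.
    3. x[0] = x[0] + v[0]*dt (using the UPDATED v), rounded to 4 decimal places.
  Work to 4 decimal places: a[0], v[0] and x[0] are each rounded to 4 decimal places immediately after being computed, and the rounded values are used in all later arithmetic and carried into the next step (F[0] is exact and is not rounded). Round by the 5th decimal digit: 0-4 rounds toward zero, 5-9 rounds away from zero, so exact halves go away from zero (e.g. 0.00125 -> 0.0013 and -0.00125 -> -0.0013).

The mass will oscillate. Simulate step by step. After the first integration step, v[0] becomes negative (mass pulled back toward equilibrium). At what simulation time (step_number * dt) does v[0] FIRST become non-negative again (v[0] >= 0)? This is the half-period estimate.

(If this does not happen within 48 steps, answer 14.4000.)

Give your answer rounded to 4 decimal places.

Step 0: x=[7.5000] v=[0.0000]
Step 1: x=[7.4018] v=[-0.3273]
Step 2: x=[7.2247] v=[-0.5903]
Step 3: x=[7.0035] v=[-0.7374]
Step 4: x=[6.7816] v=[-0.7397]
Step 5: x=[6.6026] v=[-0.5968]
Step 6: x=[6.5016] v=[-0.3367]
Step 7: x=[6.4985] v=[-0.0105]
Step 8: x=[6.5938] v=[0.3178]
First v>=0 after going negative at step 8, time=2.4000

Answer: 2.4000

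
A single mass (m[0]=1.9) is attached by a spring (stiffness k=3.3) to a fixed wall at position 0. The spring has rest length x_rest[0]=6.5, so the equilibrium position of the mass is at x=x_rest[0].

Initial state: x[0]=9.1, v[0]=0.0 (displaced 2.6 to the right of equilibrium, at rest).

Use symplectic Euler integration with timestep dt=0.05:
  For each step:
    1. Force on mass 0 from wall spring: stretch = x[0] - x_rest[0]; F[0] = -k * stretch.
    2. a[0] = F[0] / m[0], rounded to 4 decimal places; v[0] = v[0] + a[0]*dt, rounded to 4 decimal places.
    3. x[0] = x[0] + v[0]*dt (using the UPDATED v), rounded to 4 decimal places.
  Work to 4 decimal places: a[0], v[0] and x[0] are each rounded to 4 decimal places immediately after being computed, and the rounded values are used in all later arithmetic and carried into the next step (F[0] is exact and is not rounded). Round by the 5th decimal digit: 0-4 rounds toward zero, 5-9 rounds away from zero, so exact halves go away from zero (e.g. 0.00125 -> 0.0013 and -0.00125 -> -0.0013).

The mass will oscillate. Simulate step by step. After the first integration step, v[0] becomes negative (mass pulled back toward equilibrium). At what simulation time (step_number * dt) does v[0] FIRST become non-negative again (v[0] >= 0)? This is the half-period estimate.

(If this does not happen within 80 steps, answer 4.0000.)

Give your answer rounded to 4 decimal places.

Answer: 2.4000

Derivation:
Step 0: x=[9.1000] v=[0.0000]
Step 1: x=[9.0887] v=[-0.2258]
Step 2: x=[9.0662] v=[-0.4506]
Step 3: x=[9.0325] v=[-0.6735]
Step 4: x=[8.9878] v=[-0.8934]
Step 5: x=[8.9323] v=[-1.1094]
Step 6: x=[8.8663] v=[-1.3206]
Step 7: x=[8.7900] v=[-1.5261]
Step 8: x=[8.7038] v=[-1.7250]
Step 9: x=[8.6080] v=[-1.9164]
Step 10: x=[8.5030] v=[-2.0995]
Step 11: x=[8.3893] v=[-2.2734]
Step 12: x=[8.2674] v=[-2.4375]
Step 13: x=[8.1379] v=[-2.5910]
Step 14: x=[8.0012] v=[-2.7332]
Step 15: x=[7.8580] v=[-2.8636]
Step 16: x=[7.7089] v=[-2.9815]
Step 17: x=[7.5546] v=[-3.0865]
Step 18: x=[7.3957] v=[-3.1781]
Step 19: x=[7.2329] v=[-3.2559]
Step 20: x=[7.0669] v=[-3.3195]
Step 21: x=[6.8985] v=[-3.3687]
Step 22: x=[6.7283] v=[-3.4033]
Step 23: x=[6.5571] v=[-3.4231]
Step 24: x=[6.3857] v=[-3.4281]
Step 25: x=[6.2148] v=[-3.4182]
Step 26: x=[6.0451] v=[-3.3934]
Step 27: x=[5.8774] v=[-3.3539]
Step 28: x=[5.7124] v=[-3.2998]
Step 29: x=[5.5508] v=[-3.2314]
Step 30: x=[5.3934] v=[-3.1490]
Step 31: x=[5.2408] v=[-3.0529]
Step 32: x=[5.0936] v=[-2.9436]
Step 33: x=[4.9525] v=[-2.8215]
Step 34: x=[4.8181] v=[-2.6871]
Step 35: x=[4.6911] v=[-2.5410]
Step 36: x=[4.5719] v=[-2.3839]
Step 37: x=[4.4611] v=[-2.2165]
Step 38: x=[4.3591] v=[-2.0394]
Step 39: x=[4.2664] v=[-1.8535]
Step 40: x=[4.1834] v=[-1.6595]
Step 41: x=[4.1105] v=[-1.4583]
Step 42: x=[4.0480] v=[-1.2508]
Step 43: x=[3.9961] v=[-1.0379]
Step 44: x=[3.9551] v=[-0.8205]
Step 45: x=[3.9251] v=[-0.5995]
Step 46: x=[3.9063] v=[-0.3759]
Step 47: x=[3.8988] v=[-0.1507]
Step 48: x=[3.9026] v=[0.0752]
First v>=0 after going negative at step 48, time=2.4000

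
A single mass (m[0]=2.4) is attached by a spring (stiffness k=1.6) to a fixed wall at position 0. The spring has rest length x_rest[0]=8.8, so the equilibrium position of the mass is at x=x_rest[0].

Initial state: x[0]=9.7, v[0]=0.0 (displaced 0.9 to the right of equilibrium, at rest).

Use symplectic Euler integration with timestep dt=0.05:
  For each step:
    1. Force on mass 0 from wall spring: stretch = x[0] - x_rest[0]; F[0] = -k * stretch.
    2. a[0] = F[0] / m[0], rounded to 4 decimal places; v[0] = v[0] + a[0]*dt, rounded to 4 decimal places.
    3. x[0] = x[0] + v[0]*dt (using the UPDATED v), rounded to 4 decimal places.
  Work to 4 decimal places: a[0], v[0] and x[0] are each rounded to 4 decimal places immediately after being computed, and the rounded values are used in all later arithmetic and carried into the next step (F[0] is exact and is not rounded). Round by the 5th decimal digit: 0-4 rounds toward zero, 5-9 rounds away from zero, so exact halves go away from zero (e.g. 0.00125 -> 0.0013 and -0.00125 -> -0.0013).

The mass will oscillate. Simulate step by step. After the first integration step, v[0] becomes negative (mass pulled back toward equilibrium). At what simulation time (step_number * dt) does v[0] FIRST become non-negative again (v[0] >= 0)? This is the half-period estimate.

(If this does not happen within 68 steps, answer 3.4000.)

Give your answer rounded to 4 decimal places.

Answer: 3.4000

Derivation:
Step 0: x=[9.7000] v=[0.0000]
Step 1: x=[9.6985] v=[-0.0300]
Step 2: x=[9.6955] v=[-0.0600]
Step 3: x=[9.6910] v=[-0.0899]
Step 4: x=[9.6850] v=[-0.1196]
Step 5: x=[9.6775] v=[-0.1491]
Step 6: x=[9.6686] v=[-0.1784]
Step 7: x=[9.6582] v=[-0.2074]
Step 8: x=[9.6464] v=[-0.2360]
Step 9: x=[9.6332] v=[-0.2642]
Step 10: x=[9.6186] v=[-0.2920]
Step 11: x=[9.6026] v=[-0.3193]
Step 12: x=[9.5853] v=[-0.3461]
Step 13: x=[9.5667] v=[-0.3723]
Step 14: x=[9.5468] v=[-0.3979]
Step 15: x=[9.5257] v=[-0.4228]
Step 16: x=[9.5034] v=[-0.4470]
Step 17: x=[9.4799] v=[-0.4704]
Step 18: x=[9.4552] v=[-0.4931]
Step 19: x=[9.4295] v=[-0.5149]
Step 20: x=[9.4027] v=[-0.5359]
Step 21: x=[9.3749] v=[-0.5560]
Step 22: x=[9.3461] v=[-0.5752]
Step 23: x=[9.3164] v=[-0.5934]
Step 24: x=[9.2859] v=[-0.6106]
Step 25: x=[9.2546] v=[-0.6268]
Step 26: x=[9.2225] v=[-0.6420]
Step 27: x=[9.1897] v=[-0.6561]
Step 28: x=[9.1562] v=[-0.6691]
Step 29: x=[9.1222] v=[-0.6810]
Step 30: x=[9.0876] v=[-0.6917]
Step 31: x=[9.0525] v=[-0.7013]
Step 32: x=[9.0170] v=[-0.7097]
Step 33: x=[8.9812] v=[-0.7169]
Step 34: x=[8.9451] v=[-0.7229]
Step 35: x=[8.9087] v=[-0.7277]
Step 36: x=[8.8721] v=[-0.7313]
Step 37: x=[8.8354] v=[-0.7337]
Step 38: x=[8.7987] v=[-0.7349]
Step 39: x=[8.7620] v=[-0.7349]
Step 40: x=[8.7253] v=[-0.7336]
Step 41: x=[8.6887] v=[-0.7311]
Step 42: x=[8.6523] v=[-0.7274]
Step 43: x=[8.6162] v=[-0.7225]
Step 44: x=[8.5804] v=[-0.7164]
Step 45: x=[8.5449] v=[-0.7091]
Step 46: x=[8.5099] v=[-0.7006]
Step 47: x=[8.4754] v=[-0.6909]
Step 48: x=[8.4414] v=[-0.6801]
Step 49: x=[8.4080] v=[-0.6681]
Step 50: x=[8.3753] v=[-0.6550]
Step 51: x=[8.3433] v=[-0.6408]
Step 52: x=[8.3120] v=[-0.6256]
Step 53: x=[8.2815] v=[-0.6093]
Step 54: x=[8.2519] v=[-0.5920]
Step 55: x=[8.2232] v=[-0.5737]
Step 56: x=[8.1955] v=[-0.5545]
Step 57: x=[8.1688] v=[-0.5344]
Step 58: x=[8.1431] v=[-0.5134]
Step 59: x=[8.1185] v=[-0.4915]
Step 60: x=[8.0951] v=[-0.4688]
Step 61: x=[8.0728] v=[-0.4453]
Step 62: x=[8.0517] v=[-0.4211]
Step 63: x=[8.0319] v=[-0.3962]
Step 64: x=[8.0134] v=[-0.3706]
Step 65: x=[7.9962] v=[-0.3444]
Step 66: x=[7.9803] v=[-0.3176]
Step 67: x=[7.9658] v=[-0.2903]
Step 68: x=[7.9527] v=[-0.2625]
v[0] did not become non-negative within 68 steps; using fallback time=3.4000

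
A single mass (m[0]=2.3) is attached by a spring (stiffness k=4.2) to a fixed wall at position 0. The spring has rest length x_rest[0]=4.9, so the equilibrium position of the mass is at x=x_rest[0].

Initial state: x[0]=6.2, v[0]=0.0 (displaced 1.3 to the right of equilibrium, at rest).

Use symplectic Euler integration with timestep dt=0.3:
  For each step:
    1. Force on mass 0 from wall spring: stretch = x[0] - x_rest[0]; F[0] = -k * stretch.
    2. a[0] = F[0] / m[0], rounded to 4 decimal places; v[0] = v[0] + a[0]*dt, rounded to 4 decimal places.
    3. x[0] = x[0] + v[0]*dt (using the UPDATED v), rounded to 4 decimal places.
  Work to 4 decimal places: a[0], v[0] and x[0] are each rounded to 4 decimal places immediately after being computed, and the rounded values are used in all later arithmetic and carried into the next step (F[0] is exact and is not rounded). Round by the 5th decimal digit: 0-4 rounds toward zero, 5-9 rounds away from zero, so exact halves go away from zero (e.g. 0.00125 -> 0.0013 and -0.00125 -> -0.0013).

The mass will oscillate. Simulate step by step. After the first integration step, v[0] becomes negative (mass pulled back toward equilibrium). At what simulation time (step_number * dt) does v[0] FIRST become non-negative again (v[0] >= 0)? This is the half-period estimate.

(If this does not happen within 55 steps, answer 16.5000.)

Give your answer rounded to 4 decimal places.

Answer: 2.4000

Derivation:
Step 0: x=[6.2000] v=[0.0000]
Step 1: x=[5.9863] v=[-0.7122]
Step 2: x=[5.5941] v=[-1.3073]
Step 3: x=[5.0878] v=[-1.6876]
Step 4: x=[4.5507] v=[-1.7905]
Step 5: x=[4.0710] v=[-1.5991]
Step 6: x=[3.7275] v=[-1.1450]
Step 7: x=[3.5767] v=[-0.5027]
Step 8: x=[3.6434] v=[0.2223]
First v>=0 after going negative at step 8, time=2.4000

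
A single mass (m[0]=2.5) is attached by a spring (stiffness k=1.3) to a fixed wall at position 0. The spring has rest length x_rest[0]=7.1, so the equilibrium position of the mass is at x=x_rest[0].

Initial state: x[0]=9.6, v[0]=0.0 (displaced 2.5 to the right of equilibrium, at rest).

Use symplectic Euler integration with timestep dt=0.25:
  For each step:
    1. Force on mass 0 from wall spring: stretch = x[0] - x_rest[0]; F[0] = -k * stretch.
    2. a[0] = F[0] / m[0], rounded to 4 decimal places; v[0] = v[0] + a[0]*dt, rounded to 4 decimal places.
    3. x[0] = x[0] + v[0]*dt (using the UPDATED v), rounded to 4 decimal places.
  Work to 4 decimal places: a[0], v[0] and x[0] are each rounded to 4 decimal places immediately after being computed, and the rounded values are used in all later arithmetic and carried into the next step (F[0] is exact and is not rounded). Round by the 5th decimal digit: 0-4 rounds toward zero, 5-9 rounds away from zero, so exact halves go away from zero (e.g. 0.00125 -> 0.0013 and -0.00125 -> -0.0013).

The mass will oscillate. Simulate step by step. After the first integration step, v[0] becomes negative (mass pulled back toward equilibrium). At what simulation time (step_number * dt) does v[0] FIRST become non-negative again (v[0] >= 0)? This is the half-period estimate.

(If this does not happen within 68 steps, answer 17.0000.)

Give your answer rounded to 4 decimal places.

Step 0: x=[9.6000] v=[0.0000]
Step 1: x=[9.5188] v=[-0.3250]
Step 2: x=[9.3589] v=[-0.6395]
Step 3: x=[9.1256] v=[-0.9332]
Step 4: x=[8.8265] v=[-1.1965]
Step 5: x=[8.4713] v=[-1.4210]
Step 6: x=[8.0715] v=[-1.5993]
Step 7: x=[7.6401] v=[-1.7256]
Step 8: x=[7.1912] v=[-1.7958]
Step 9: x=[6.7393] v=[-1.8077]
Step 10: x=[6.2991] v=[-1.7608]
Step 11: x=[5.8849] v=[-1.6567]
Step 12: x=[5.5102] v=[-1.4987]
Step 13: x=[5.1872] v=[-1.2920]
Step 14: x=[4.9264] v=[-1.0433]
Step 15: x=[4.7362] v=[-0.7607]
Step 16: x=[4.6229] v=[-0.4534]
Step 17: x=[4.5901] v=[-0.1314]
Step 18: x=[4.6388] v=[0.1949]
First v>=0 after going negative at step 18, time=4.5000

Answer: 4.5000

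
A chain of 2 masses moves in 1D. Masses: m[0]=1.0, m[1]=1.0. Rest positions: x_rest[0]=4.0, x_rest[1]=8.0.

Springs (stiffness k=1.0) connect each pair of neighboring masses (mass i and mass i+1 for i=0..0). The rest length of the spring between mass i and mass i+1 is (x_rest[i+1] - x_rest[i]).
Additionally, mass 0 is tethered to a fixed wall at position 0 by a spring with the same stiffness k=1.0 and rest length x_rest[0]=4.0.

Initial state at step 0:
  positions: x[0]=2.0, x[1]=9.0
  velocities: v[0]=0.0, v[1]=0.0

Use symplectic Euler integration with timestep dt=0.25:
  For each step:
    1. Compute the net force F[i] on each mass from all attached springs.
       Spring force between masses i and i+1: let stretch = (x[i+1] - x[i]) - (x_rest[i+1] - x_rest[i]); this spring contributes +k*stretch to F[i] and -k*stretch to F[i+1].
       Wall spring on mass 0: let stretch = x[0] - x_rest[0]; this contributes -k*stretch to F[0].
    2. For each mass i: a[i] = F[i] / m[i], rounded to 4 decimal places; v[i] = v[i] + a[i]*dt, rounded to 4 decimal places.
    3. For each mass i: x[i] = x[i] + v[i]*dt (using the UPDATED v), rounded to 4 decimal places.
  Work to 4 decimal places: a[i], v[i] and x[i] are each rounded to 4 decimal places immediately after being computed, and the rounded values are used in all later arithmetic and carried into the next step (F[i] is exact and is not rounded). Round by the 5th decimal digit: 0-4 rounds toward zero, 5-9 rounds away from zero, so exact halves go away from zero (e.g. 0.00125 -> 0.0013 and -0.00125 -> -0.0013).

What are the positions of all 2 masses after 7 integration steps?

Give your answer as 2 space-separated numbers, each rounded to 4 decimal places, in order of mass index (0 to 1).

Answer: 5.8851 6.7406

Derivation:
Step 0: x=[2.0000 9.0000] v=[0.0000 0.0000]
Step 1: x=[2.3125 8.8125] v=[1.2500 -0.7500]
Step 2: x=[2.8867 8.4688] v=[2.2969 -1.3750]
Step 3: x=[3.6294 8.0262] v=[2.9708 -1.7705]
Step 4: x=[4.4201 7.5588] v=[3.1627 -1.8697]
Step 5: x=[5.1307 7.1452] v=[2.8424 -1.6544]
Step 6: x=[5.6466 6.8557] v=[2.0634 -1.1580]
Step 7: x=[5.8851 6.7406] v=[0.9540 -0.4603]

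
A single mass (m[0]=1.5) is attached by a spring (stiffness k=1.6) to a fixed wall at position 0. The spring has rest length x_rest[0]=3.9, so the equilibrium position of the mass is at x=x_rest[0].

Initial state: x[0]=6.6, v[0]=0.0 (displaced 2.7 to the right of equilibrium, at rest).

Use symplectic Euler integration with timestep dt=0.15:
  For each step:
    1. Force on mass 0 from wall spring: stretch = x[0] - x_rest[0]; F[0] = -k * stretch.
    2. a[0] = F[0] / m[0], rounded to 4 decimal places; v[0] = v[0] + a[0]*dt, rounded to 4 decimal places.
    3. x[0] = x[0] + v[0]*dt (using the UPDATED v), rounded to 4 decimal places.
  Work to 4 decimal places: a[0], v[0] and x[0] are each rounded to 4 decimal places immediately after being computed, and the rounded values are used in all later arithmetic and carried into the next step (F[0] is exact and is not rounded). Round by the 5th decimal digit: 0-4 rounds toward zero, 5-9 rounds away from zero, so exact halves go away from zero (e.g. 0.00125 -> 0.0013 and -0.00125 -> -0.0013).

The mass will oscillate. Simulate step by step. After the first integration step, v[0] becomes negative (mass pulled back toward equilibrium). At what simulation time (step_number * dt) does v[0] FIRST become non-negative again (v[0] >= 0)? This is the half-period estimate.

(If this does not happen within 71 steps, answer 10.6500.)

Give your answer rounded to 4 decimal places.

Answer: 3.1500

Derivation:
Step 0: x=[6.6000] v=[0.0000]
Step 1: x=[6.5352] v=[-0.4320]
Step 2: x=[6.4072] v=[-0.8536]
Step 3: x=[6.2190] v=[-1.2547]
Step 4: x=[5.9751] v=[-1.6257]
Step 5: x=[5.6814] v=[-1.9577]
Step 6: x=[5.3450] v=[-2.2427]
Step 7: x=[4.9739] v=[-2.4739]
Step 8: x=[4.5770] v=[-2.6457]
Step 9: x=[4.1639] v=[-2.7540]
Step 10: x=[3.7445] v=[-2.7962]
Step 11: x=[3.3288] v=[-2.7713]
Step 12: x=[2.9268] v=[-2.6799]
Step 13: x=[2.5482] v=[-2.5242]
Step 14: x=[2.2020] v=[-2.3079]
Step 15: x=[1.8966] v=[-2.0362]
Step 16: x=[1.6392] v=[-1.7157]
Step 17: x=[1.4361] v=[-1.3540]
Step 18: x=[1.2921] v=[-0.9598]
Step 19: x=[1.2107] v=[-0.5425]
Step 20: x=[1.1939] v=[-0.1122]
Step 21: x=[1.2420] v=[0.3208]
First v>=0 after going negative at step 21, time=3.1500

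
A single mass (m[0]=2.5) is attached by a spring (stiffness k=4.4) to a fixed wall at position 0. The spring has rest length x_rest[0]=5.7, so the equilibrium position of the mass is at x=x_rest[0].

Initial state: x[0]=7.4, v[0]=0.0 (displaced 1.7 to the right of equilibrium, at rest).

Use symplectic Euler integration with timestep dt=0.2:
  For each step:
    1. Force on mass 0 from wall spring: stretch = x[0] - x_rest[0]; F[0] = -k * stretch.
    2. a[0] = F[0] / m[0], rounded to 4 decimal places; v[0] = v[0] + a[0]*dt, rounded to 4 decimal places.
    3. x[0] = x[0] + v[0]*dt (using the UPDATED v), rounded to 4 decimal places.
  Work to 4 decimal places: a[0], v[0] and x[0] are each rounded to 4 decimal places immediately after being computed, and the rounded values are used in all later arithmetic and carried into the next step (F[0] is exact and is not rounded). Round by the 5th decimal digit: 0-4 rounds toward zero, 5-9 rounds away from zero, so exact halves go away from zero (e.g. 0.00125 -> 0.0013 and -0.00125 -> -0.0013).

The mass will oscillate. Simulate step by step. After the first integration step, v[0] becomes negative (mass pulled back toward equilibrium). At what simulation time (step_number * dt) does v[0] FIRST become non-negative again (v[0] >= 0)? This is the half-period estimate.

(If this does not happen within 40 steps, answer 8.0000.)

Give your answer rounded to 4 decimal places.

Step 0: x=[7.4000] v=[0.0000]
Step 1: x=[7.2803] v=[-0.5984]
Step 2: x=[7.0494] v=[-1.1547]
Step 3: x=[6.7235] v=[-1.6297]
Step 4: x=[6.3255] v=[-1.9900]
Step 5: x=[5.8835] v=[-2.2102]
Step 6: x=[5.4285] v=[-2.2748]
Step 7: x=[4.9927] v=[-2.1792]
Step 8: x=[4.6067] v=[-1.9302]
Step 9: x=[4.2976] v=[-1.5454]
Step 10: x=[4.0872] v=[-1.0518]
Step 11: x=[3.9904] v=[-0.4841]
Step 12: x=[4.0139] v=[0.1177]
First v>=0 after going negative at step 12, time=2.4000

Answer: 2.4000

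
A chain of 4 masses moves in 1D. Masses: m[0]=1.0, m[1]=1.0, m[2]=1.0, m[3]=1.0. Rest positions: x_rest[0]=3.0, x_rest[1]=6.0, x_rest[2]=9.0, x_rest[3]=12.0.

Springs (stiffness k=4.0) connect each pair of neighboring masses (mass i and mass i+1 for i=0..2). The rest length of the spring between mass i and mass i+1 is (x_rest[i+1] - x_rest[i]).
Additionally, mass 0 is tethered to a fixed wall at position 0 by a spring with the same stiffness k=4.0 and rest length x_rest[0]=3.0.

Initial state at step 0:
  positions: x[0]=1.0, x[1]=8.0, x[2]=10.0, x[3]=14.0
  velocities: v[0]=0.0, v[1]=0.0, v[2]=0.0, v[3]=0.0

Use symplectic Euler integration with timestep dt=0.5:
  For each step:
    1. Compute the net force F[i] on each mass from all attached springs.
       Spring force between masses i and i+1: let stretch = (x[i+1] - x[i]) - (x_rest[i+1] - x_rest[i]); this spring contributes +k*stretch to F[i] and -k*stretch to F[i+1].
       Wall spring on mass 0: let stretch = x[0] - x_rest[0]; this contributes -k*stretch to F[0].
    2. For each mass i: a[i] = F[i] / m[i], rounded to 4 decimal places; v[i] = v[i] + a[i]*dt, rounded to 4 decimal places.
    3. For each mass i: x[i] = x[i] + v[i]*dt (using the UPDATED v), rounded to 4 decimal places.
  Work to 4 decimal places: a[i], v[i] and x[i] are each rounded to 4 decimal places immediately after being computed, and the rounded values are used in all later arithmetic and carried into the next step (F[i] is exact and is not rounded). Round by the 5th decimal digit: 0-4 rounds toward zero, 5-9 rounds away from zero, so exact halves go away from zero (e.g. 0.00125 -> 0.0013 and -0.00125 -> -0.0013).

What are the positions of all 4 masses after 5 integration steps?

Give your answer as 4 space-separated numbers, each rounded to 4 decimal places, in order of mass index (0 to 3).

Answer: 2.0000 7.0000 5.0000 14.0000

Derivation:
Step 0: x=[1.0000 8.0000 10.0000 14.0000] v=[0.0000 0.0000 0.0000 0.0000]
Step 1: x=[7.0000 3.0000 12.0000 13.0000] v=[12.0000 -10.0000 4.0000 -2.0000]
Step 2: x=[2.0000 11.0000 6.0000 14.0000] v=[-10.0000 16.0000 -12.0000 2.0000]
Step 3: x=[4.0000 5.0000 13.0000 10.0000] v=[4.0000 -12.0000 14.0000 -8.0000]
Step 4: x=[3.0000 6.0000 9.0000 12.0000] v=[-2.0000 2.0000 -8.0000 4.0000]
Step 5: x=[2.0000 7.0000 5.0000 14.0000] v=[-2.0000 2.0000 -8.0000 4.0000]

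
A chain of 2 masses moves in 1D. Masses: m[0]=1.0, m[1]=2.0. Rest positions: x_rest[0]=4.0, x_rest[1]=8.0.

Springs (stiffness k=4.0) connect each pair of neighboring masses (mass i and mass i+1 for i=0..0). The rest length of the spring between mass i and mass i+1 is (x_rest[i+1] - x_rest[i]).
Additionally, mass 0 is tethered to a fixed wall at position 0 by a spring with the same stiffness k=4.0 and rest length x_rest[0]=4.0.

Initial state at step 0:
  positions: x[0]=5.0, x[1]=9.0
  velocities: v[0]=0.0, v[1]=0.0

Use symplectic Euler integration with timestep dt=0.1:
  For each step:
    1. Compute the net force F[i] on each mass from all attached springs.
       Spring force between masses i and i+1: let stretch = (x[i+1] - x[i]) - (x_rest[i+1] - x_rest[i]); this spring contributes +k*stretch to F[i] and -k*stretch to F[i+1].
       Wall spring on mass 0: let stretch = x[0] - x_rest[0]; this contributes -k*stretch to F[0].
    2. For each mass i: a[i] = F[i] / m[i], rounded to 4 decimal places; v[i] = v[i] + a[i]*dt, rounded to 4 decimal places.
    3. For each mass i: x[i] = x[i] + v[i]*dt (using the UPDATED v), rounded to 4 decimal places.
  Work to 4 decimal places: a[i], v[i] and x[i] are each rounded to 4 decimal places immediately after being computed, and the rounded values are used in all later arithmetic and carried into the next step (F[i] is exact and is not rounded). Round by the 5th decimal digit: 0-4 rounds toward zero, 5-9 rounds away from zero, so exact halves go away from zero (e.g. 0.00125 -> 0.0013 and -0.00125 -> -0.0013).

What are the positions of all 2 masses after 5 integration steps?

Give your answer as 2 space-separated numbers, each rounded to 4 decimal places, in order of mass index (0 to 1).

Answer: 4.5042 8.9742

Derivation:
Step 0: x=[5.0000 9.0000] v=[0.0000 0.0000]
Step 1: x=[4.9600 9.0000] v=[-0.4000 0.0000]
Step 2: x=[4.8832 8.9992] v=[-0.7680 -0.0080]
Step 3: x=[4.7757 8.9961] v=[-1.0749 -0.0312]
Step 4: x=[4.6460 8.9886] v=[-1.2970 -0.0753]
Step 5: x=[4.5042 8.9742] v=[-1.4184 -0.1438]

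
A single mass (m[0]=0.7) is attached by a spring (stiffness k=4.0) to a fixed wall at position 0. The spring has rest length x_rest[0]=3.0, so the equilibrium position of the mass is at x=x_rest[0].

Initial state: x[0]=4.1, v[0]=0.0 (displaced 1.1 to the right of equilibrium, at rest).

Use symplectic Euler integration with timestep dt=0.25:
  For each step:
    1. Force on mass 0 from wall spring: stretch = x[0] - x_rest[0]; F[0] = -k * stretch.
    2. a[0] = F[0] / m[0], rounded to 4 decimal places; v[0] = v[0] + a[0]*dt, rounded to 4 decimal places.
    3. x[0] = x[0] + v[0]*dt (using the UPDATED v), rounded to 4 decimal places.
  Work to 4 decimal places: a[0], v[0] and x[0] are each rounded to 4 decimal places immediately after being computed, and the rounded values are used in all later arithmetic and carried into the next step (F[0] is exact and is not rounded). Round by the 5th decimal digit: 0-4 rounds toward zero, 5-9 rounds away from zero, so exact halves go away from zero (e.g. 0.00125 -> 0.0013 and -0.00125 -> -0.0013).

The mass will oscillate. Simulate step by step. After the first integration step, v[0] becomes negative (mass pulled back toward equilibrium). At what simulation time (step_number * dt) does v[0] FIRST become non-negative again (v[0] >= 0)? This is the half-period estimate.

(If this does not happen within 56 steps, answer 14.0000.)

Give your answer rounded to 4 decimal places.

Answer: 1.5000

Derivation:
Step 0: x=[4.1000] v=[0.0000]
Step 1: x=[3.7072] v=[-1.5714]
Step 2: x=[3.0618] v=[-2.5817]
Step 3: x=[2.3943] v=[-2.6700]
Step 4: x=[1.9431] v=[-1.8047]
Step 5: x=[1.8694] v=[-0.2949]
Step 6: x=[2.1995] v=[1.3203]
First v>=0 after going negative at step 6, time=1.5000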